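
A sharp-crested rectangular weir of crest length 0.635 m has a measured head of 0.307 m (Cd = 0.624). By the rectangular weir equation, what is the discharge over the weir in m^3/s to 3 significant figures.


Approach: apply the rectangular weir equation, Q = (2/3)*Cd*L*sqrt(2g)*H^1.5.
Q = (2/3)*0.624*0.635*sqrt(2*9.81)*0.307^1.5 = 0.199 m^3/s
Therefore the discharge over the weir = 0.199 m^3/s.


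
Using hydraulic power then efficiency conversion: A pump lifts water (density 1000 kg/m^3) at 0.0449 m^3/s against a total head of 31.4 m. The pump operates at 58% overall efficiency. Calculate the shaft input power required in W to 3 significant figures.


Approach: apply hydraulic power then efficiency conversion, P = rho*g*Q*H; P_in = P/eta.
Step 1 — hydraulic power (P = rho*g*Q*H):
  P = 1000 * 9.81 * 0.0449 * 31.4 = 13831 W
Step 2 — input power: P_in = P/eta = 13831 / 0.58 = 23800 W
Therefore the shaft input power required = 23800 W.


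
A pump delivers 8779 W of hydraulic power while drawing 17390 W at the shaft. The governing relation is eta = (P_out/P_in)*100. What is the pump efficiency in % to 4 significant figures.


eta = (8779 / 17390) * 100 = 50.48 %
Therefore the pump efficiency = 50.48 %.


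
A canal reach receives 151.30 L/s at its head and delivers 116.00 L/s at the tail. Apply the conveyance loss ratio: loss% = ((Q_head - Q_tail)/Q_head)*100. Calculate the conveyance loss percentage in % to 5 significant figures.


loss = ((151.30 - 116.00)/151.30)*100 = 23.331 %
Therefore the conveyance loss percentage = 23.331 %.


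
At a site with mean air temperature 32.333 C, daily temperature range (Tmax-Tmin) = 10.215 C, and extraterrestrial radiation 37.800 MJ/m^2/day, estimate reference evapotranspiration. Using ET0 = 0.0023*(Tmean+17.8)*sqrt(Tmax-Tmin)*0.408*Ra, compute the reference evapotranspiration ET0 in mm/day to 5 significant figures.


ET0 = 0.0023*(32.333+17.8)*sqrt(10.215)*0.408*37.800 = 5.6836 mm/day
Therefore the reference evapotranspiration ET0 = 5.6836 mm/day.


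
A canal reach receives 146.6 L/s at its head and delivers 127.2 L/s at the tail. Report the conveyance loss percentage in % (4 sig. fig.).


Approach: apply the conveyance loss ratio, loss% = ((Q_head - Q_tail)/Q_head)*100.
loss = ((146.6 - 127.2)/146.6)*100 = 13.23 %
Therefore the conveyance loss percentage = 13.23 %.


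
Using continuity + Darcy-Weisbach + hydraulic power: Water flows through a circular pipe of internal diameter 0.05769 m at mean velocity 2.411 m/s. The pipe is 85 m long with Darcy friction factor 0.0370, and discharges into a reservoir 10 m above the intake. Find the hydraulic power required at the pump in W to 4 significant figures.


Approach: apply continuity + Darcy-Weisbach + hydraulic power, Q = A*v; hf = f*(L/D)*(v^2/(2g)); H = static + hf; P = rho*g*Q*H.
Step 1 — flow rate (continuity, Q = A*v):
  A = pi*(0.05769/2)^2 = 0.00261391 m^2
  Q = 0.00261391 * 2.411 = 0.00630214 m^3/s
Step 2 — friction head loss (Darcy-Weisbach):
  hf = 0.0370 * (85/0.05769) * (2.411^2 / (2*9.81))
  hf = 16.1516 m
Step 3 — total head: H = 10 + 16.1516 = 26.1516 m
Step 4 — hydraulic power (P = rho*g*Q*H):
  P = 1000 * 9.81 * 0.00630214 * 26.1516 = 1617 W
Therefore the hydraulic power required at the pump = 1617 W.


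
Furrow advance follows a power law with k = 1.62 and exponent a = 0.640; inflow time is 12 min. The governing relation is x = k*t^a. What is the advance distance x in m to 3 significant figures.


x = 1.62 * 12^0.640 = 7.95 m
Therefore the advance distance x = 7.95 m.


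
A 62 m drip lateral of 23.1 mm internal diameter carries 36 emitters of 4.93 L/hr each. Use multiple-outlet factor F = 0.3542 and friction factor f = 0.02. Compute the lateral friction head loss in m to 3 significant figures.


Approach: apply Darcy-Weisbach with the multiple-outlet F-factor, Q = n*q/(3600*1000) m^3/s; v = Q/A; hf = F*f*(L/D)*(v^2/(2g)).
Q = 36*4.93/(3600*1000) = 4.9300e-05 m^3/s
A = pi*(23.1e-3/2)^2 = 4.1910e-04 m^2, so v = Q/A = 0.11763 m/s
hf = 0.3542*0.02*(62/0.0231)*(0.11763^2/(2*9.81)) = 0.0134 m
Therefore the lateral friction head loss = 0.0134 m.


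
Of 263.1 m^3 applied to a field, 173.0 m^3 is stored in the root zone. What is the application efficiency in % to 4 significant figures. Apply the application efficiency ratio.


Approach: apply the application efficiency ratio, Ea = (stored/applied)*100.
Ea = (173.0/263.1)*100 = 65.75 %
Therefore the application efficiency = 65.75 %.


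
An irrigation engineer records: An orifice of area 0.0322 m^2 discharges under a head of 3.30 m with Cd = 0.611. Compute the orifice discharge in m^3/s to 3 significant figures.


Approach: apply the orifice equation, Q = Cd*A*sqrt(2*g*h).
Q = 0.611 * 0.0322 * sqrt(2*9.81*3.30) = 0.158 m^3/s
Therefore the orifice discharge = 0.158 m^3/s.


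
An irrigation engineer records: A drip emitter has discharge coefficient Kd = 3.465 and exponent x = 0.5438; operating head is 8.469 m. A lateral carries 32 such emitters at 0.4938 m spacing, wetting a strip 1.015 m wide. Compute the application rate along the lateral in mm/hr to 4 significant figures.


Approach: apply the emitter equation with a lateral mass balance, q = Kd*h^x; Q = n*q; rate = Q/(n*spacing*width).
Step 1 — single emitter flow (q = Kd*h^x):
  q = 3.465 * 8.469^0.5438 = 11.0728 L/hr
Step 2 — total lateral flow: Q = 32 * 11.0728 = 354.330 L/hr
Step 3 — wetted area: A = 32 * 0.4938 * 1.015 = 16.0386 m^2
Step 4 — application rate: Q/A = 354.330/16.0386 = 22.09 mm/hr
Therefore the application rate along the lateral = 22.09 mm/hr.


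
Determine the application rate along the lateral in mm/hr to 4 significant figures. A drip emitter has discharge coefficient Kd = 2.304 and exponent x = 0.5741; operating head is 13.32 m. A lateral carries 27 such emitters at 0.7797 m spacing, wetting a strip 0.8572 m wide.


Approach: apply the emitter equation with a lateral mass balance, q = Kd*h^x; Q = n*q; rate = Q/(n*spacing*width).
Step 1 — single emitter flow (q = Kd*h^x):
  q = 2.304 * 13.32^0.5741 = 10.1873 L/hr
Step 2 — total lateral flow: Q = 27 * 10.1873 = 275.058 L/hr
Step 3 — wetted area: A = 27 * 0.7797 * 0.8572 = 18.0457 m^2
Step 4 — application rate: Q/A = 275.058/18.0457 = 15.24 mm/hr
Therefore the application rate along the lateral = 15.24 mm/hr.


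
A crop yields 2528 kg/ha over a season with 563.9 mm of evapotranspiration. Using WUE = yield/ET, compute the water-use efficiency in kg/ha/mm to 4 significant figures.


WUE = 2528 / 563.9 = 4.483 kg/ha/mm
Therefore the water-use efficiency = 4.483 kg/ha/mm.


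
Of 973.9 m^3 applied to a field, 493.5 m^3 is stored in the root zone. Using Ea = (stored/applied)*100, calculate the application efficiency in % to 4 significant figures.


Ea = (493.5/973.9)*100 = 50.67 %
Therefore the application efficiency = 50.67 %.


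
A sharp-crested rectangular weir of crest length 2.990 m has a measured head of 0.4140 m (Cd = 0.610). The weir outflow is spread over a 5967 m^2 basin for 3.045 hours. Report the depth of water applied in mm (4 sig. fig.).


Approach: apply the rectangular weir equation with a volume-to-depth conversion, Q = (2/3)*Cd*L*sqrt(2g)*H^1.5; d = Q*t/A * 1000.
Step 1 — weir discharge:
  Q = (2/3)*0.610*2.990*sqrt(2*9.81)*0.4140^1.5 = 1.43470 m^3/s
Step 2 — volume: V = 1.43470 * 3.045*3600 = 15727.1 m^3
Step 3 — depth: d = V/A * 1000 = 15727.1/5967 * 1000 = 2636 mm
Therefore the depth of water applied = 2636 mm.


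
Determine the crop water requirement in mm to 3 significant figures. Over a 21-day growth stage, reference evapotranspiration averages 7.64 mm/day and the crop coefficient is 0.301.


Approach: apply the crop water requirement relation, CWR = ET0 * Kc * days.
CWR = 7.64 * 0.301 * 21 = 48.3 mm
Therefore the crop water requirement = 48.3 mm.


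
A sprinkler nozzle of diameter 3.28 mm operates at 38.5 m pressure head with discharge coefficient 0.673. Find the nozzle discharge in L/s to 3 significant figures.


Approach: apply the orifice equation, Q = Cd*A*sqrt(2*g*h), A = pi*(d/2)^2.
A = pi*(3.28e-3/2)^2 = 8.4496e-06 m^2
Q = 0.673 * 8.4496e-06 * sqrt(2*9.81*38.5) * 1000 = 0.156 L/s
Therefore the nozzle discharge = 0.156 L/s.


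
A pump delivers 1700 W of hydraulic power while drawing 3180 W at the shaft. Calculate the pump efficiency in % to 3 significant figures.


Approach: apply the efficiency ratio, eta = (P_out/P_in)*100.
eta = (1700 / 3180) * 100 = 53.5 %
Therefore the pump efficiency = 53.5 %.


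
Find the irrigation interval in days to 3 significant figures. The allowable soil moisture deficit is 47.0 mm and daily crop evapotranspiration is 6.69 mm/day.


Approach: apply the irrigation interval relation, interval = SMD / ETc.
interval = 47.0 / 6.69 = 7.03 days
Therefore the irrigation interval = 7.03 days.


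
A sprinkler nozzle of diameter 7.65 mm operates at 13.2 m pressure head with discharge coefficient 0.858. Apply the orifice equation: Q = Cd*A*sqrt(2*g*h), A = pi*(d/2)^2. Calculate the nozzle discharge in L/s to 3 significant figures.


A = pi*(7.65e-3/2)^2 = 4.5963e-05 m^2
Q = 0.858 * 4.5963e-05 * sqrt(2*9.81*13.2) * 1000 = 0.635 L/s
Therefore the nozzle discharge = 0.635 L/s.


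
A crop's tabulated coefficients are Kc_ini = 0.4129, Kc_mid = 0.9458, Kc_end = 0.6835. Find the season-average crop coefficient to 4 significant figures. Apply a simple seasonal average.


Approach: apply a simple seasonal average, Kc_avg = (Kc_ini + Kc_mid + Kc_end)/3.
Kc_avg = (0.4129 + 0.9458 + 0.6835)/3 = 0.6807
Therefore the season-average crop coefficient = 0.6807.


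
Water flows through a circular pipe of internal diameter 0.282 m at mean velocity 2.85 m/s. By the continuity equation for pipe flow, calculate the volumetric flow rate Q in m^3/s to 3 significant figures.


Approach: apply the continuity equation for pipe flow, Q = A * v with A = pi*(D/2)^2.
A = pi*(0.282/2)^2 = 0.062458 m^2
Q = 0.062458 * 2.85 = 0.178 m^3/s
Therefore the volumetric flow rate Q = 0.178 m^3/s.


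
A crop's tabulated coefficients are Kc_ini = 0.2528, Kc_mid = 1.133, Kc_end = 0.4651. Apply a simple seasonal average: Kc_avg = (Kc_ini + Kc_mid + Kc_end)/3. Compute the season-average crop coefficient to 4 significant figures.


Kc_avg = (0.2528 + 1.133 + 0.4651)/3 = 0.6170
Therefore the season-average crop coefficient = 0.6170.


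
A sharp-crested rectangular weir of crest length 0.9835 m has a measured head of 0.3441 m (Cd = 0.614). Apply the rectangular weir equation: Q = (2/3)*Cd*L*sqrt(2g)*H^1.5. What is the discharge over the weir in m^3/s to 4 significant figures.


Q = (2/3)*0.614*0.9835*sqrt(2*9.81)*0.3441^1.5 = 0.3599 m^3/s
Therefore the discharge over the weir = 0.3599 m^3/s.


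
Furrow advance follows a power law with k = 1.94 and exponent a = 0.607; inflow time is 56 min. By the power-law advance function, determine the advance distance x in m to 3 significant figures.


Approach: apply the power-law advance function, x = k*t^a.
x = 1.94 * 56^0.607 = 22.3 m
Therefore the advance distance x = 22.3 m.


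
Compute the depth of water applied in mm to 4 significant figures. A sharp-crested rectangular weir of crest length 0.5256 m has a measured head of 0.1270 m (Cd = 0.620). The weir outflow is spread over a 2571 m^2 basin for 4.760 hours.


Approach: apply the rectangular weir equation with a volume-to-depth conversion, Q = (2/3)*Cd*L*sqrt(2g)*H^1.5; d = Q*t/A * 1000.
Step 1 — weir discharge:
  Q = (2/3)*0.620*0.5256*sqrt(2*9.81)*0.1270^1.5 = 0.0435523 m^3/s
Step 2 — volume: V = 0.0435523 * 4.760*3600 = 746.312 m^3
Step 3 — depth: d = V/A * 1000 = 746.312/2571 * 1000 = 290.3 mm
Therefore the depth of water applied = 290.3 mm.


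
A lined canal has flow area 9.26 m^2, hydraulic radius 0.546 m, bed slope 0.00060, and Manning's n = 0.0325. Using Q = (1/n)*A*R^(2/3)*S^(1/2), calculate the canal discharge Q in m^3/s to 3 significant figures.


Q = (1/0.0325) * 9.26 * 0.546^(2/3) * 0.00060^(1/2) = 4.66 m^3/s
Therefore the canal discharge Q = 4.66 m^3/s.


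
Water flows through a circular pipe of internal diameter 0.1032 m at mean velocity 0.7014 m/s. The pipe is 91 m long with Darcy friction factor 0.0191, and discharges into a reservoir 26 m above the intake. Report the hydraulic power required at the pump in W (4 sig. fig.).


Approach: apply continuity + Darcy-Weisbach + hydraulic power, Q = A*v; hf = f*(L/D)*(v^2/(2g)); H = static + hf; P = rho*g*Q*H.
Step 1 — flow rate (continuity, Q = A*v):
  A = pi*(0.1032/2)^2 = 0.00836468 m^2
  Q = 0.00836468 * 0.7014 = 0.00586699 m^3/s
Step 2 — friction head loss (Darcy-Weisbach):
  hf = 0.0191 * (91/0.1032) * (0.7014^2 / (2*9.81))
  hf = 0.422306 m
Step 3 — total head: H = 26 + 0.422306 = 26.4223 m
Step 4 — hydraulic power (P = rho*g*Q*H):
  P = 1000 * 9.81 * 0.00586699 * 26.4223 = 1521 W
Therefore the hydraulic power required at the pump = 1521 W.


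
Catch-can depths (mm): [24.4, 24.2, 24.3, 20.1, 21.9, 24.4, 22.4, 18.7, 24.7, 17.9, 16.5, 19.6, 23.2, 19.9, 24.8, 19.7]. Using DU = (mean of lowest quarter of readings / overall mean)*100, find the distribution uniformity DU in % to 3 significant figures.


sorted lowest 4 of 16: [16.5, 17.9, 18.7, 19.6] -> mean = 18.175 mm
overall mean = 21.669 mm
DU = (18.175/21.669)*100 = 83.9 %
Therefore the distribution uniformity DU = 83.9 %.


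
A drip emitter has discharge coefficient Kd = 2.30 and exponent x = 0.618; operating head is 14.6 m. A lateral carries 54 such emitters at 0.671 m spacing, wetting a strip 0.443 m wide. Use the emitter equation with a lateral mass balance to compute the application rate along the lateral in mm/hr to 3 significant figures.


Approach: apply the emitter equation with a lateral mass balance, q = Kd*h^x; Q = n*q; rate = Q/(n*spacing*width).
Step 1 — single emitter flow (q = Kd*h^x):
  q = 2.30 * 14.6^0.618 = 12.059 L/hr
Step 2 — total lateral flow: Q = 54 * 12.059 = 651.17 L/hr
Step 3 — wetted area: A = 54 * 0.671 * 0.443 = 16.052 m^2
Step 4 — application rate: Q/A = 651.17/16.052 = 40.6 mm/hr
Therefore the application rate along the lateral = 40.6 mm/hr.


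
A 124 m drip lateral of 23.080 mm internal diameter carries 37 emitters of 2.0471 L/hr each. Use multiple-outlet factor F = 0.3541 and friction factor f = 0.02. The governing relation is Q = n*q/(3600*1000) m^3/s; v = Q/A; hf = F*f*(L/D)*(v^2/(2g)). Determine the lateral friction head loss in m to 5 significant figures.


Q = 37*2.0471/(3600*1000) = 2.103964e-05 m^3/s
A = pi*(23.080e-3/2)^2 = 4.183709e-04 m^2, so v = Q/A = 0.05028944 m/s
hf = 0.3541*0.02*(124/0.023080)*(0.05028944^2/(2*9.81)) = 0.0049045 m
Therefore the lateral friction head loss = 0.0049045 m.


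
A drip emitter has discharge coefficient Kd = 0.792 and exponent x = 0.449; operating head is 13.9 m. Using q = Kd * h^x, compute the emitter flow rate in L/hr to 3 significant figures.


q = 0.792 * 13.9^0.449 = 2.58 L/hr
Therefore the emitter flow rate = 2.58 L/hr.


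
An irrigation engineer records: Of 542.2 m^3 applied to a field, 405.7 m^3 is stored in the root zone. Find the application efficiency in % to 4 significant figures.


Approach: apply the application efficiency ratio, Ea = (stored/applied)*100.
Ea = (405.7/542.2)*100 = 74.82 %
Therefore the application efficiency = 74.82 %.


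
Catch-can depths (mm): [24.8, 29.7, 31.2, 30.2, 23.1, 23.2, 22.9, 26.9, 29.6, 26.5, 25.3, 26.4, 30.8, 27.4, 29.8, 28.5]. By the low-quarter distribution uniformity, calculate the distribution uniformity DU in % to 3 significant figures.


Approach: apply the low-quarter distribution uniformity, DU = (mean of lowest quarter of readings / overall mean)*100.
sorted lowest 4 of 16: [22.9, 23.1, 23.2, 24.8] -> mean = 23.500 mm
overall mean = 27.269 mm
DU = (23.500/27.269)*100 = 86.2 %
Therefore the distribution uniformity DU = 86.2 %.


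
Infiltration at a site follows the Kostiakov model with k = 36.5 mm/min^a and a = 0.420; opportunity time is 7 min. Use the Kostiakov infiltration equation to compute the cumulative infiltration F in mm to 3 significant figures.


Approach: apply the Kostiakov infiltration equation, F = k*t^a.
F = 36.5 * 7^0.420 = 82.6 mm
Therefore the cumulative infiltration F = 82.6 mm.


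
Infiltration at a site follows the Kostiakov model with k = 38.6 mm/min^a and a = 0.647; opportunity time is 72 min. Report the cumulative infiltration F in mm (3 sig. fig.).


Approach: apply the Kostiakov infiltration equation, F = k*t^a.
F = 38.6 * 72^0.647 = 614 mm
Therefore the cumulative infiltration F = 614 mm.


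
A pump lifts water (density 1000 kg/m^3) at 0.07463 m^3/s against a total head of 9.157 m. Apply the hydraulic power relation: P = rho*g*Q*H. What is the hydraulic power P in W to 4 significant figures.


P = 1000 * 9.81 * 0.07463 * 9.157 = 6704 W
Therefore the hydraulic power P = 6704 W.


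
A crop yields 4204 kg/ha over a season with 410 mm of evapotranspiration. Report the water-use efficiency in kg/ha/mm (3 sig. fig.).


Approach: apply the water-use efficiency ratio, WUE = yield/ET.
WUE = 4204 / 410 = 10.3 kg/ha/mm
Therefore the water-use efficiency = 10.3 kg/ha/mm.


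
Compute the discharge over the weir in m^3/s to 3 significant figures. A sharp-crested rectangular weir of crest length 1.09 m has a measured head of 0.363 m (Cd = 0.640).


Approach: apply the rectangular weir equation, Q = (2/3)*Cd*L*sqrt(2g)*H^1.5.
Q = (2/3)*0.640*1.09*sqrt(2*9.81)*0.363^1.5 = 0.451 m^3/s
Therefore the discharge over the weir = 0.451 m^3/s.


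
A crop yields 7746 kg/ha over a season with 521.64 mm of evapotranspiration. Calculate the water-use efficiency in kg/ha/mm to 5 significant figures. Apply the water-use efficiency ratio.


Approach: apply the water-use efficiency ratio, WUE = yield/ET.
WUE = 7746 / 521.64 = 14.849 kg/ha/mm
Therefore the water-use efficiency = 14.849 kg/ha/mm.


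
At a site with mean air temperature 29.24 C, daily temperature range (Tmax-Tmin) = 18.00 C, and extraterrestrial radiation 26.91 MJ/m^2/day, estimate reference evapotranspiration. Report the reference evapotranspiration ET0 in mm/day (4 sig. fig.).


Approach: apply the Hargreaves-Samani method, ET0 = 0.0023*(Tmean+17.8)*sqrt(Tmax-Tmin)*0.408*Ra.
ET0 = 0.0023*(29.24+17.8)*sqrt(18.00)*0.408*26.91 = 5.040 mm/day
Therefore the reference evapotranspiration ET0 = 5.040 mm/day.


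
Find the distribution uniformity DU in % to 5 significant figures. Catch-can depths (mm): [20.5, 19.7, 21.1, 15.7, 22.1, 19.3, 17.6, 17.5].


Approach: apply the low-quarter distribution uniformity, DU = (mean of lowest quarter of readings / overall mean)*100.
sorted lowest 2 of 8: [15.7, 17.5] -> mean = 16.60000 mm
overall mean = 19.18750 mm
DU = (16.60000/19.18750)*100 = 86.515 %
Therefore the distribution uniformity DU = 86.515 %.


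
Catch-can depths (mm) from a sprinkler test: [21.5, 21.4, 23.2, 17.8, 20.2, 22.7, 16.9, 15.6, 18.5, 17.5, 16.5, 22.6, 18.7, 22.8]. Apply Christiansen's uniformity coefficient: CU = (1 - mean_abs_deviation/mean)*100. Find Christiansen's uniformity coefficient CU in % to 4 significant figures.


mean = 19.7071 mm
mean |d_i - mean| = 2.35000 mm
CU = (1 - 2.35000/19.7071)*100 = 88.08 %
Therefore Christiansen's uniformity coefficient CU = 88.08 %.


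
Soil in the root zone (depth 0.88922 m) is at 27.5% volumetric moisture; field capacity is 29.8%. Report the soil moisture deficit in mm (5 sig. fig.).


Approach: apply the soil moisture deficit relation, SMD = (FC - theta)/100 * depth * 1000.
SMD = (29.8 - 27.5)/100 * 0.88922 * 1000 = 20.452 mm
Therefore the soil moisture deficit = 20.452 mm.


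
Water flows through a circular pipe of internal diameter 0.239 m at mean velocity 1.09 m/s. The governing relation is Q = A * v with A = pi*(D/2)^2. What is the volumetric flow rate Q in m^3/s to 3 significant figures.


A = pi*(0.239/2)^2 = 0.044863 m^2
Q = 0.044863 * 1.09 = 0.0489 m^3/s
Therefore the volumetric flow rate Q = 0.0489 m^3/s.


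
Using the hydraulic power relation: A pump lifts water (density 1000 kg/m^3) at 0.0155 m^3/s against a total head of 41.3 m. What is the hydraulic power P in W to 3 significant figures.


Approach: apply the hydraulic power relation, P = rho*g*Q*H.
P = 1000 * 9.81 * 0.0155 * 41.3 = 6280 W
Therefore the hydraulic power P = 6280 W.


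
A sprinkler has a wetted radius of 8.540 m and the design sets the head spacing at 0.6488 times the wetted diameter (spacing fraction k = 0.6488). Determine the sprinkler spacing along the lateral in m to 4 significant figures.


Approach: apply the sprinkler spacing rule (spacing as a fraction of wetted diameter), S = k*(2*R).
S = 0.6488 * (2 * 8.540) = 11.08 m
Therefore the sprinkler spacing along the lateral = 11.08 m.


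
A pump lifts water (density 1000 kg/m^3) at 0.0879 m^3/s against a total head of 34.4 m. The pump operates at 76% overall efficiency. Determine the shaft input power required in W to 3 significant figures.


Approach: apply hydraulic power then efficiency conversion, P = rho*g*Q*H; P_in = P/eta.
Step 1 — hydraulic power (P = rho*g*Q*H):
  P = 1000 * 9.81 * 0.0879 * 34.4 = 29663 W
Step 2 — input power: P_in = P/eta = 29663 / 0.76 = 39000 W
Therefore the shaft input power required = 39000 W.


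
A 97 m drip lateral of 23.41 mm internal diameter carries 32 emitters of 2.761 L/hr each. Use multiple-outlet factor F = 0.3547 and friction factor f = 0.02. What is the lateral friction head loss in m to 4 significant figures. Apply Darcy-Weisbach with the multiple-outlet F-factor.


Approach: apply Darcy-Weisbach with the multiple-outlet F-factor, Q = n*q/(3600*1000) m^3/s; v = Q/A; hf = F*f*(L/D)*(v^2/(2g)).
Q = 32*2.761/(3600*1000) = 2.45422e-05 m^3/s
A = pi*(23.41e-3/2)^2 = 4.30420e-04 m^2, so v = Q/A = 0.0570192 m/s
hf = 0.3547*0.02*(97/0.02341)*(0.0570192^2/(2*9.81)) = 0.004871 m
Therefore the lateral friction head loss = 0.004871 m.


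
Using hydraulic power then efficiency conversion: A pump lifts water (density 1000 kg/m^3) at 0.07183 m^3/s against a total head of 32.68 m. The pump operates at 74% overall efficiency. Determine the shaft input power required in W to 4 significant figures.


Approach: apply hydraulic power then efficiency conversion, P = rho*g*Q*H; P_in = P/eta.
Step 1 — hydraulic power (P = rho*g*Q*H):
  P = 1000 * 9.81 * 0.07183 * 32.68 = 23028.0 W
Step 2 — input power: P_in = P/eta = 23028.0 / 0.74 = 31120 W
Therefore the shaft input power required = 31120 W.


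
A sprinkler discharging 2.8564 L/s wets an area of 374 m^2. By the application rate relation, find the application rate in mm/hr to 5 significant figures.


Approach: apply the application rate relation, rate = (Q/A)*3600.
rate = (2.8564 / 374) * 3600 = 27.495 mm/hr
Therefore the application rate = 27.495 mm/hr.


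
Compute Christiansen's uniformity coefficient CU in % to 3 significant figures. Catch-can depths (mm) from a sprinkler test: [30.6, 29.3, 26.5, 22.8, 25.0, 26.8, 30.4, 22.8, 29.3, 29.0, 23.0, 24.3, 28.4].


Approach: apply Christiansen's uniformity coefficient, CU = (1 - mean_abs_deviation/mean)*100.
mean = 26.785 mm
mean |d_i - mean| = 2.5089 mm
CU = (1 - 2.5089/26.785)*100 = 90.6 %
Therefore Christiansen's uniformity coefficient CU = 90.6 %.


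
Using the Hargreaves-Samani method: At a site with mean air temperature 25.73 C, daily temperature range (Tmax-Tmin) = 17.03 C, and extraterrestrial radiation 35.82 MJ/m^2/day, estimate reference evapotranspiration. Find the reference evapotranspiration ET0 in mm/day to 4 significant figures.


Approach: apply the Hargreaves-Samani method, ET0 = 0.0023*(Tmean+17.8)*sqrt(Tmax-Tmin)*0.408*Ra.
ET0 = 0.0023*(25.73+17.8)*sqrt(17.03)*0.408*35.82 = 6.038 mm/day
Therefore the reference evapotranspiration ET0 = 6.038 mm/day.


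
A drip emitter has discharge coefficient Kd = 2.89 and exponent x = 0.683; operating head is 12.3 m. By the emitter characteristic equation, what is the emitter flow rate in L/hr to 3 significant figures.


Approach: apply the emitter characteristic equation, q = Kd * h^x.
q = 2.89 * 12.3^0.683 = 16.0 L/hr
Therefore the emitter flow rate = 16.0 L/hr.


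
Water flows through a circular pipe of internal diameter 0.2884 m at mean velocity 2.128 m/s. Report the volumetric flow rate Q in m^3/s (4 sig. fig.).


Approach: apply the continuity equation for pipe flow, Q = A * v with A = pi*(D/2)^2.
A = pi*(0.2884/2)^2 = 0.0653251 m^2
Q = 0.0653251 * 2.128 = 0.1390 m^3/s
Therefore the volumetric flow rate Q = 0.1390 m^3/s.


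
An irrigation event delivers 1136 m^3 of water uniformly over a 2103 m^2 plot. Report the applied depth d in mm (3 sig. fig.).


Approach: apply depth from volume over area, d = (V/A)*1000.
d = (1136 / 2103) * 1000 = 540 mm
Therefore the applied depth d = 540 mm.


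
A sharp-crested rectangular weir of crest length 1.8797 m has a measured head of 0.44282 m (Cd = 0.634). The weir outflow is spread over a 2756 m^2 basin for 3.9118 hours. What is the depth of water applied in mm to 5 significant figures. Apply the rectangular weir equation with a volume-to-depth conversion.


Approach: apply the rectangular weir equation with a volume-to-depth conversion, Q = (2/3)*Cd*L*sqrt(2g)*H^1.5; d = Q*t/A * 1000.
Step 1 — weir discharge:
  Q = (2/3)*0.634*1.8797*sqrt(2*9.81)*0.44282^1.5 = 1.036996 m^3/s
Step 2 — volume: V = 1.036996 * 3.9118*3600 = 14603.47 m^3
Step 3 — depth: d = V/A * 1000 = 14603.47/2756 * 1000 = 5298.8 mm
Therefore the depth of water applied = 5298.8 mm.


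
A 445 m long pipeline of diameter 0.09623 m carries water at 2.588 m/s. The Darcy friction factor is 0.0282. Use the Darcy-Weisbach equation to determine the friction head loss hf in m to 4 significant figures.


Approach: apply the Darcy-Weisbach equation, hf = f*(L/D)*(v^2/(2g)).
hf = 0.0282 * (445/0.09623) * (2.588^2 / (2*9.81))
hf = 44.52 m
Therefore the friction head loss hf = 44.52 m.


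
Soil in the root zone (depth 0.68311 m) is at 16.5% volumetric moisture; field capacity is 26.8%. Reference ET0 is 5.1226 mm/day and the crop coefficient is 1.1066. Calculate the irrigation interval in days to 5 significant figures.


Approach: apply soil-water budget scheduling, SMD = (FC-theta)/100*depth*1000; ETc = ET0*Kc; interval = SMD/ETc.
Step 1 — soil moisture deficit:
  SMD = (26.8 - 16.5)/100 * 0.68311 * 1000 = 70.36033 mm
Step 2 — daily crop ET (ETc = ET0*Kc):
  ETc = 5.1226 * 1.1066 = 5.668669 mm/day
Step 3 — irrigation interval (SMD/ETc):
  interval = 70.36033 / 5.668669 = 12.412 days
Therefore the irrigation interval = 12.412 days.


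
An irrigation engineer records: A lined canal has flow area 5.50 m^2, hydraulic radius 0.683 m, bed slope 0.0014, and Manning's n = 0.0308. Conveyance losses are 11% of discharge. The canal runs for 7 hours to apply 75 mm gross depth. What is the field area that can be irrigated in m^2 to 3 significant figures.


Approach: apply Manning's equation with a conveyance and depth budget, Q = (1/n)*A*R^(2/3)*S^(1/2); Q_field = Q*(1-loss); Area = Q_field*t/(d/1000).
Step 1 — canal discharge (Manning's equation):
  Q = (1/0.0308) * 5.50 * 0.683^(2/3) * 0.0014^(1/2) = 5.1819 m^3/s
Step 2 — delivered flow: Q_field = 5.1819*(1 - 11/100) = 4.6119 m^3/s
Step 3 — volume delivered: V = 4.6119 * 7*3600 = 116220 m^3
Step 4 — area served: A = V / (depth/1000) = 116220 / 0.075 = 1550000 m^2
Therefore the field area that can be irrigated = 1550000 m^2.


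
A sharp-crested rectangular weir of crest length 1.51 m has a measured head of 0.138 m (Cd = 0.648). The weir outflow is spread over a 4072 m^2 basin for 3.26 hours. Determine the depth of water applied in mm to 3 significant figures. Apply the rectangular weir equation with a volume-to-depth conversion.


Approach: apply the rectangular weir equation with a volume-to-depth conversion, Q = (2/3)*Cd*L*sqrt(2g)*H^1.5; d = Q*t/A * 1000.
Step 1 — weir discharge:
  Q = (2/3)*0.648*1.51*sqrt(2*9.81)*0.138^1.5 = 0.14813 m^3/s
Step 2 — volume: V = 0.14813 * 3.26*3600 = 1738.4 m^3
Step 3 — depth: d = V/A * 1000 = 1738.4/4072 * 1000 = 427 mm
Therefore the depth of water applied = 427 mm.


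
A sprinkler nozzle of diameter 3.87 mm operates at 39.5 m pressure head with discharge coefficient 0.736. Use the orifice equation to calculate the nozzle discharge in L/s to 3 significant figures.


Approach: apply the orifice equation, Q = Cd*A*sqrt(2*g*h), A = pi*(d/2)^2.
A = pi*(3.87e-3/2)^2 = 1.1763e-05 m^2
Q = 0.736 * 1.1763e-05 * sqrt(2*9.81*39.5) * 1000 = 0.241 L/s
Therefore the nozzle discharge = 0.241 L/s.


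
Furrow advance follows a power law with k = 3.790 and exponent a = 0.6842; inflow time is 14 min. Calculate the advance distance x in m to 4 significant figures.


Approach: apply the power-law advance function, x = k*t^a.
x = 3.790 * 14^0.6842 = 23.06 m
Therefore the advance distance x = 23.06 m.


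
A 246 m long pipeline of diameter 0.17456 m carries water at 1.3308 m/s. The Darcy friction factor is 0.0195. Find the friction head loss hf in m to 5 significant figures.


Approach: apply the Darcy-Weisbach equation, hf = f*(L/D)*(v^2/(2g)).
hf = 0.0195 * (246/0.17456) * (1.3308^2 / (2*9.81))
hf = 2.4806 m
Therefore the friction head loss hf = 2.4806 m.


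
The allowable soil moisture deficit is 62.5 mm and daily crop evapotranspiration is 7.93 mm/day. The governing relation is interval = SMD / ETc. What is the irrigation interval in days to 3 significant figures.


interval = 62.5 / 7.93 = 7.88 days
Therefore the irrigation interval = 7.88 days.


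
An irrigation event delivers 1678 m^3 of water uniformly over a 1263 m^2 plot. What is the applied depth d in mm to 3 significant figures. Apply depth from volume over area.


Approach: apply depth from volume over area, d = (V/A)*1000.
d = (1678 / 1263) * 1000 = 1330 mm
Therefore the applied depth d = 1330 mm.


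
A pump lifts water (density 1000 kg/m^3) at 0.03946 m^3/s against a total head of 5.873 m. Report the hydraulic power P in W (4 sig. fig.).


Approach: apply the hydraulic power relation, P = rho*g*Q*H.
P = 1000 * 9.81 * 0.03946 * 5.873 = 2273 W
Therefore the hydraulic power P = 2273 W.


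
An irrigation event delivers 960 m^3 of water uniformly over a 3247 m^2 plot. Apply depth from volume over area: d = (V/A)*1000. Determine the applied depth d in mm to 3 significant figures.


d = (960 / 3247) * 1000 = 296 mm
Therefore the applied depth d = 296 mm.


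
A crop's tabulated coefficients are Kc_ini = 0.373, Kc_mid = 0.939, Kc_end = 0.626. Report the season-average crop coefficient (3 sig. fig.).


Approach: apply a simple seasonal average, Kc_avg = (Kc_ini + Kc_mid + Kc_end)/3.
Kc_avg = (0.373 + 0.939 + 0.626)/3 = 0.646
Therefore the season-average crop coefficient = 0.646.


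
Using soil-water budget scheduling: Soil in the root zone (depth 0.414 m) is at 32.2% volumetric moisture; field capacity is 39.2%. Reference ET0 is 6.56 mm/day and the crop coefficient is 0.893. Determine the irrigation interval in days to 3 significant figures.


Approach: apply soil-water budget scheduling, SMD = (FC-theta)/100*depth*1000; ETc = ET0*Kc; interval = SMD/ETc.
Step 1 — soil moisture deficit:
  SMD = (39.2 - 32.2)/100 * 0.414 * 1000 = 28.980 mm
Step 2 — daily crop ET (ETc = ET0*Kc):
  ETc = 6.56 * 0.893 = 5.8581 mm/day
Step 3 — irrigation interval (SMD/ETc):
  interval = 28.980 / 5.8581 = 4.95 days
Therefore the irrigation interval = 4.95 days.


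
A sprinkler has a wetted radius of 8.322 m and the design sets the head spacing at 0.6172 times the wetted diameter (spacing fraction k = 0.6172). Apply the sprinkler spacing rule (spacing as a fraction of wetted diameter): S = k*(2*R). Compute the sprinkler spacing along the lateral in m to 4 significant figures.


S = 0.6172 * (2 * 8.322) = 10.27 m
Therefore the sprinkler spacing along the lateral = 10.27 m.


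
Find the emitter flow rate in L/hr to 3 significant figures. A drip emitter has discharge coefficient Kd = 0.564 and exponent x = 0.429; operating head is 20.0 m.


Approach: apply the emitter characteristic equation, q = Kd * h^x.
q = 0.564 * 20.0^0.429 = 2.04 L/hr
Therefore the emitter flow rate = 2.04 L/hr.


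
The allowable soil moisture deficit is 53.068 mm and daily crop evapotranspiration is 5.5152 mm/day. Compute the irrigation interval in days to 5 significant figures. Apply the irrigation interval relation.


Approach: apply the irrigation interval relation, interval = SMD / ETc.
interval = 53.068 / 5.5152 = 9.6221 days
Therefore the irrigation interval = 9.6221 days.


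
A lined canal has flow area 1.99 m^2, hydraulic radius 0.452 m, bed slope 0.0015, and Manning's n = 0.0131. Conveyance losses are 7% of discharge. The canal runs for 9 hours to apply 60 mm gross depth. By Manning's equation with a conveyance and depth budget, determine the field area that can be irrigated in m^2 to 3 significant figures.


Approach: apply Manning's equation with a conveyance and depth budget, Q = (1/n)*A*R^(2/3)*S^(1/2); Q_field = Q*(1-loss); Area = Q_field*t/(d/1000).
Step 1 — canal discharge (Manning's equation):
  Q = (1/0.0131) * 1.99 * 0.452^(2/3) * 0.0015^(1/2) = 3.4651 m^3/s
Step 2 — delivered flow: Q_field = 3.4651*(1 - 7/100) = 3.2226 m^3/s
Step 3 — volume delivered: V = 3.2226 * 9*3600 = 104410 m^3
Step 4 — area served: A = V / (depth/1000) = 104410 / 0.06 = 1740000 m^2
Therefore the field area that can be irrigated = 1740000 m^2.


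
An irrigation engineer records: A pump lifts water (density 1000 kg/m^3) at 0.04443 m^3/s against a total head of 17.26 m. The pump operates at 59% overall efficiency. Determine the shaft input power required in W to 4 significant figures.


Approach: apply hydraulic power then efficiency conversion, P = rho*g*Q*H; P_in = P/eta.
Step 1 — hydraulic power (P = rho*g*Q*H):
  P = 1000 * 9.81 * 0.04443 * 17.26 = 7522.91 W
Step 2 — input power: P_in = P/eta = 7522.91 / 0.59 = 12750 W
Therefore the shaft input power required = 12750 W.


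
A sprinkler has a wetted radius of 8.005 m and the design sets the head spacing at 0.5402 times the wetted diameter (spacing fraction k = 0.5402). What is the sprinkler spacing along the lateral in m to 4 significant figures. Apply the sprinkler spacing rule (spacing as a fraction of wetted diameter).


Approach: apply the sprinkler spacing rule (spacing as a fraction of wetted diameter), S = k*(2*R).
S = 0.5402 * (2 * 8.005) = 8.649 m
Therefore the sprinkler spacing along the lateral = 8.649 m.


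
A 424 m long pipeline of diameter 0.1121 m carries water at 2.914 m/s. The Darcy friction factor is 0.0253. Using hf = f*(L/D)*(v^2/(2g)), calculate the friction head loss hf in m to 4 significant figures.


hf = 0.0253 * (424/0.1121) * (2.914^2 / (2*9.81))
hf = 41.42 m
Therefore the friction head loss hf = 41.42 m.


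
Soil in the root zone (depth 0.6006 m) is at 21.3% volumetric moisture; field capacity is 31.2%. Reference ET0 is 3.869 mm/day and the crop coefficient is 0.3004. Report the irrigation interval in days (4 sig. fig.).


Approach: apply soil-water budget scheduling, SMD = (FC-theta)/100*depth*1000; ETc = ET0*Kc; interval = SMD/ETc.
Step 1 — soil moisture deficit:
  SMD = (31.2 - 21.3)/100 * 0.6006 * 1000 = 59.4594 mm
Step 2 — daily crop ET (ETc = ET0*Kc):
  ETc = 3.869 * 0.3004 = 1.16225 mm/day
Step 3 — irrigation interval (SMD/ETc):
  interval = 59.4594 / 1.16225 = 51.16 days
Therefore the irrigation interval = 51.16 days.


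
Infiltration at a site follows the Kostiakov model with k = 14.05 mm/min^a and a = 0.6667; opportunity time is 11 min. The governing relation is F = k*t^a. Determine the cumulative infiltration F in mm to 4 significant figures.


F = 14.05 * 11^0.6667 = 69.50 mm
Therefore the cumulative infiltration F = 69.50 mm.


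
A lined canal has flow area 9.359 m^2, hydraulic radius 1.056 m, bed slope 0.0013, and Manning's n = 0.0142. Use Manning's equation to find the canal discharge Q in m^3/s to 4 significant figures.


Approach: apply Manning's equation, Q = (1/n)*A*R^(2/3)*S^(1/2).
Q = (1/0.0142) * 9.359 * 1.056^(2/3) * 0.0013^(1/2) = 24.64 m^3/s
Therefore the canal discharge Q = 24.64 m^3/s.


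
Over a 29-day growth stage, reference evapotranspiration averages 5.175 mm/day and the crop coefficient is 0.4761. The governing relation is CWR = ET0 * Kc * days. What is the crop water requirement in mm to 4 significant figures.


CWR = 5.175 * 0.4761 * 29 = 71.45 mm
Therefore the crop water requirement = 71.45 mm.


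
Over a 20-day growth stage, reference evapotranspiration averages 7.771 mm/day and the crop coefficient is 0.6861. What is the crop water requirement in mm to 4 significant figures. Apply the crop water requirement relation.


Approach: apply the crop water requirement relation, CWR = ET0 * Kc * days.
CWR = 7.771 * 0.6861 * 20 = 106.6 mm
Therefore the crop water requirement = 106.6 mm.


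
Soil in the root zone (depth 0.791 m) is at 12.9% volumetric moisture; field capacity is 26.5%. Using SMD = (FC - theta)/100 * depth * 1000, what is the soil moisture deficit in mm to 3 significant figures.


SMD = (26.5 - 12.9)/100 * 0.791 * 1000 = 108 mm
Therefore the soil moisture deficit = 108 mm.


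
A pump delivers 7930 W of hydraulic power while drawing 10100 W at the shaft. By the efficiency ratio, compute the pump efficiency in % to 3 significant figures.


Approach: apply the efficiency ratio, eta = (P_out/P_in)*100.
eta = (7930 / 10100) * 100 = 78.5 %
Therefore the pump efficiency = 78.5 %.


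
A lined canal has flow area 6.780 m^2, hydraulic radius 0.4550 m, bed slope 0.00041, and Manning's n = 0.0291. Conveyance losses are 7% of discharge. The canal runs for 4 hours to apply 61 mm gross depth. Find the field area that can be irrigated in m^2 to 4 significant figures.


Approach: apply Manning's equation with a conveyance and depth budget, Q = (1/n)*A*R^(2/3)*S^(1/2); Q_field = Q*(1-loss); Area = Q_field*t/(d/1000).
Step 1 — canal discharge (Manning's equation):
  Q = (1/0.0291) * 6.780 * 0.4550^(2/3) * 0.00041^(1/2) = 2.79085 m^3/s
Step 2 — delivered flow: Q_field = 2.79085*(1 - 7/100) = 2.59549 m^3/s
Step 3 — volume delivered: V = 2.59549 * 4*3600 = 37375.0 m^3
Step 4 — area served: A = V / (depth/1000) = 37375.0 / 0.061 = 612700 m^2
Therefore the field area that can be irrigated = 612700 m^2.


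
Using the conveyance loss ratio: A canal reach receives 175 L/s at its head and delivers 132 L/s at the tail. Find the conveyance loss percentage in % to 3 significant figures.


Approach: apply the conveyance loss ratio, loss% = ((Q_head - Q_tail)/Q_head)*100.
loss = ((175 - 132)/175)*100 = 24.6 %
Therefore the conveyance loss percentage = 24.6 %.


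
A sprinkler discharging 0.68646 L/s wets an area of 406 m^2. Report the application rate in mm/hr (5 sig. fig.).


Approach: apply the application rate relation, rate = (Q/A)*3600.
rate = (0.68646 / 406) * 3600 = 6.0868 mm/hr
Therefore the application rate = 6.0868 mm/hr.


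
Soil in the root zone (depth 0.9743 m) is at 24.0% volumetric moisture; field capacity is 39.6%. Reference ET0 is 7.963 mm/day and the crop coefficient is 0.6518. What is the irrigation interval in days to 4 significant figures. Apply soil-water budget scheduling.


Approach: apply soil-water budget scheduling, SMD = (FC-theta)/100*depth*1000; ETc = ET0*Kc; interval = SMD/ETc.
Step 1 — soil moisture deficit:
  SMD = (39.6 - 24.0)/100 * 0.9743 * 1000 = 151.991 mm
Step 2 — daily crop ET (ETc = ET0*Kc):
  ETc = 7.963 * 0.6518 = 5.19028 mm/day
Step 3 — irrigation interval (SMD/ETc):
  interval = 151.991 / 5.19028 = 29.28 days
Therefore the irrigation interval = 29.28 days.


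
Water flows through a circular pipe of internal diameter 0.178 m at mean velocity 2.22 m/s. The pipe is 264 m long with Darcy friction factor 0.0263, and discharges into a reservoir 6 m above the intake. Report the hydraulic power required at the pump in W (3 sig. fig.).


Approach: apply continuity + Darcy-Weisbach + hydraulic power, Q = A*v; hf = f*(L/D)*(v^2/(2g)); H = static + hf; P = rho*g*Q*H.
Step 1 — flow rate (continuity, Q = A*v):
  A = pi*(0.178/2)^2 = 0.024885 m^2
  Q = 0.024885 * 2.22 = 0.055244 m^3/s
Step 2 — friction head loss (Darcy-Weisbach):
  hf = 0.0263 * (264/0.178) * (2.22^2 / (2*9.81))
  hf = 9.7982 m
Step 3 — total head: H = 6 + 9.7982 = 15.798 m
Step 4 — hydraulic power (P = rho*g*Q*H):
  P = 1000 * 9.81 * 0.055244 * 15.798 = 8560 W
Therefore the hydraulic power required at the pump = 8560 W.
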